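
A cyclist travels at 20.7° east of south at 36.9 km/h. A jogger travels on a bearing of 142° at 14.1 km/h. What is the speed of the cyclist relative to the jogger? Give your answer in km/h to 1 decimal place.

23.8 km/h

Taking east as x and north as y: cyclist velocity = (13.043, -34.518) km/h; jogger velocity = (8.681, -11.111) km/h.
Velocity of cyclist relative to jogger = (13.043, -34.518) − (8.681, -11.111) = (4.362, -23.407) km/h.
Magnitude = |(4.362, -23.407)| = 23.810 km/h.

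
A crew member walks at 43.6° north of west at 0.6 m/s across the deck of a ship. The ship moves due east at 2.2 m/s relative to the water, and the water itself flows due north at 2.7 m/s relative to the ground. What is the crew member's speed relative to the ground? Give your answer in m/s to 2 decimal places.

In east/north components (m/s): crew member relative to ship = (-0.435, 0.414); ship relative to water = (2.200, 0.000); water relative to ground = (0.000, 2.700).
Sum = (1.765, 3.114) m/s.
Speed = |(1.765, 3.114)| = 3.579 m/s.

3.58 m/s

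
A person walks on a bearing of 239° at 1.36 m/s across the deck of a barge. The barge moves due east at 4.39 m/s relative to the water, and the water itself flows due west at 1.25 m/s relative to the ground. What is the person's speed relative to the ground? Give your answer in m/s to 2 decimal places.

In east/north components (m/s): person relative to barge = (-1.166, -0.700); barge relative to water = (4.390, 0.000); water relative to ground = (-1.250, 0.000).
Sum = (1.974, -0.700) m/s.
Speed = |(1.974, -0.700)| = 2.095 m/s.

2.09 m/s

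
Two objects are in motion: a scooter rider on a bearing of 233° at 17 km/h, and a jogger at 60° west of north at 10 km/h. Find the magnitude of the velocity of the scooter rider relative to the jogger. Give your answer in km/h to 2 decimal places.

Taking east as x and north as y: scooter rider velocity = (-13.577, -10.231) km/h; jogger velocity = (-8.660, 5.000) km/h.
Velocity of scooter rider relative to jogger = (-13.577, -10.231) − (-8.660, 5.000) = (-4.917, -15.231) km/h.
Magnitude = |(-4.917, -15.231)| = 16.005 km/h.

16.00 km/h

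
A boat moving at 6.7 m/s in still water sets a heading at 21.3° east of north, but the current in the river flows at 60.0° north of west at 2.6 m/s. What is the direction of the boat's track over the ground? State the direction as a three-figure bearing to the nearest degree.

008°

Taking east as x and north as y: velocity relative to the water = (2.434, 6.242) m/s; the water relative to ground = (-1.300, 2.252) m/s.
Velocity relative to ground = (2.434, 6.242) + (-1.300, 2.252) = (1.134, 8.494) m/s.
Bearing = atan2(1.13, 8.49) = 7.60° clockwise from north.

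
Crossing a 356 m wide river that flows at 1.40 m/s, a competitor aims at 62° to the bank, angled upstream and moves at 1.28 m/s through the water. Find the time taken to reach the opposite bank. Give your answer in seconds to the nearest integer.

315 s

The component of the competitor's velocity perpendicular to the bank is 1.28 × sin 62° = 1.130 m/s.
The current is parallel to the bank, so it does not affect the crossing time.
Time = 356 / 1.130 = 314.996 s.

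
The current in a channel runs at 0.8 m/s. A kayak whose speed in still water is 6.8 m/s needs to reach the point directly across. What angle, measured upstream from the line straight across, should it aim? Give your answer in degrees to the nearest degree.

To cancel the current, the upstream component of the kayak's velocity must equal the flow: 6.8 sin θ = 0.8.
sin θ = 0.8 / 6.8 = 0.1176.
θ = arcsin(0.1176) = 6.756°.

7°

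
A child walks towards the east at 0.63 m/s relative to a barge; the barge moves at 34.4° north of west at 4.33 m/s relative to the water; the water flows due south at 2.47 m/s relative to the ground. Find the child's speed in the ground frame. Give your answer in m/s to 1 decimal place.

2.9 m/s

In east/north components (m/s): child relative to barge = (0.630, 0.000); barge relative to water = (-3.573, 2.446); water relative to ground = (0.000, -2.470).
Sum = (-2.943, -0.024) m/s.
Speed = |(-2.943, -0.024)| = 2.943 m/s.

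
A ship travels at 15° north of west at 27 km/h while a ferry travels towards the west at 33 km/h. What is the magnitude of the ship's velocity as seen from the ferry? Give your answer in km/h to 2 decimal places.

Taking east as x and north as y: ship velocity = (-26.080, 6.988) km/h; ferry velocity = (-33.000, 0.000) km/h.
Velocity of ship relative to ferry = (-26.080, 6.988) − (-33.000, 0.000) = (6.920, 6.988) km/h.
Magnitude = |(6.920, 6.988)| = 9.835 km/h.

9.83 km/h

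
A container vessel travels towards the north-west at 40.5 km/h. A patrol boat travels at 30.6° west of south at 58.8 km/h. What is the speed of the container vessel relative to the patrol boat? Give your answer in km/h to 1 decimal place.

Taking east as x and north as y: container vessel velocity = (-28.638, 28.638) km/h; patrol boat velocity = (-29.932, -50.612) km/h.
Velocity of container vessel relative to patrol boat = (-28.638, 28.638) − (-29.932, -50.612) = (1.294, 79.249) km/h.
Magnitude = |(1.294, 79.249)| = 79.260 km/h.

79.3 km/h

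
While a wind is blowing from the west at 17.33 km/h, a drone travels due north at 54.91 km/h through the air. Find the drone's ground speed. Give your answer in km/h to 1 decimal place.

57.6 km/h

Taking east as x and north as y: velocity relative to the air = (0.000, 54.910) km/h; the air relative to ground = (17.330, 0.000) km/h.
Velocity relative to ground = (0.000, 54.910) + (17.330, 0.000) = (17.330, 54.910) km/h.
Speed = |(17.330, 54.910)| = 57.580 km/h.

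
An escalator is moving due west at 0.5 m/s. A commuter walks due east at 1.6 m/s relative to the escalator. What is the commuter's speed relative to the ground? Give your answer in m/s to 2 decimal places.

1.10 m/s

Taking east as x and north as y: escalator velocity = (-0.500, 0.000) m/s; commuter velocity relative to escalator = (1.600, 0.000) m/s.
Velocity relative to ground = (-0.500, 0.000) + (1.600, 0.000) = (1.100, 0.000) m/s.
Speed = |(1.100, 0.000)| = 1.100 m/s.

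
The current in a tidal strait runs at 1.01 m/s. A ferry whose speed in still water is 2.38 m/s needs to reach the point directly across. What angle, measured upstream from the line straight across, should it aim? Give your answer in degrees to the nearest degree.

25°

To cancel the current, the upstream component of the ferry's velocity must equal the flow: 2.38 sin θ = 1.01.
sin θ = 1.01 / 2.38 = 0.4244.
θ = arcsin(0.4244) = 25.111°.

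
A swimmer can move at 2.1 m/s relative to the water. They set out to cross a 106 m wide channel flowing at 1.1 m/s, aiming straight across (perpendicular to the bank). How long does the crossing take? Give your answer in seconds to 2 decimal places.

50.48 s

The component of the swimmer's velocity perpendicular to the bank is 2.1 m/s.
The current is parallel to the bank, so it does not affect the crossing time.
Time = 106 / 2.100 = 50.476 s.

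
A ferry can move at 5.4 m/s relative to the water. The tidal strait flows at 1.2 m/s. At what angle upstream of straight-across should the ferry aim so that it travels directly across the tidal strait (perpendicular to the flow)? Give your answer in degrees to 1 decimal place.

To cancel the current, the upstream component of the ferry's velocity must equal the flow: 5.4 sin θ = 1.2.
sin θ = 1.2 / 5.4 = 0.2222.
θ = arcsin(0.2222) = 12.840°.

12.8°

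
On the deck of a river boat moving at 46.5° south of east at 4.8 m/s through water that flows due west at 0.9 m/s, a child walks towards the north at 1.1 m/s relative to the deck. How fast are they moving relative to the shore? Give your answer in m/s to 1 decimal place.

3.4 m/s

In east/north components (m/s): child relative to river boat = (0.000, 1.100); river boat relative to water = (3.304, -3.482); water relative to ground = (-0.900, 0.000).
Sum = (2.404, -2.382) m/s.
Speed = |(2.404, -2.382)| = 3.384 m/s.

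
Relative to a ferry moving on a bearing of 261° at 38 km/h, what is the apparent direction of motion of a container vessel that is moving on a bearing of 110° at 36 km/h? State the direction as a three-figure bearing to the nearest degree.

Taking east as x and north as y: container vessel velocity = (33.829, -12.313) km/h; ferry velocity = (-37.532, -5.945) km/h.
Velocity of container vessel relative to ferry = (33.829, -12.313) − (-37.532, -5.945) = (71.361, -6.368) km/h.
Bearing = atan2(71.36, -6.37) = 95.10° clockwise from north.

095°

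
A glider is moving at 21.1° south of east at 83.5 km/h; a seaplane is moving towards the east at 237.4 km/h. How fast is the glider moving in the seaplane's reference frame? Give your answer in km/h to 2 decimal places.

Taking east as x and north as y: glider velocity = (77.902, -30.060) km/h; seaplane velocity = (237.400, 0.000) km/h.
Velocity of glider relative to seaplane = (77.902, -30.060) − (237.400, 0.000) = (-159.498, -30.060) km/h.
Magnitude = |(-159.498, -30.060)| = 162.306 km/h.

162.31 km/h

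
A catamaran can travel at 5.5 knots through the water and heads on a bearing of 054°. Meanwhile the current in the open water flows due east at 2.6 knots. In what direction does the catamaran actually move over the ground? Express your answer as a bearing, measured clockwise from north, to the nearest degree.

065°

Taking east as x and north as y: velocity relative to the water = (4.450, 3.233) knots; the water relative to ground = (2.600, 0.000) knots.
Velocity relative to ground = (4.450, 3.233) + (2.600, 0.000) = (7.050, 3.233) knots.
Bearing = atan2(7.05, 3.23) = 65.36° clockwise from north.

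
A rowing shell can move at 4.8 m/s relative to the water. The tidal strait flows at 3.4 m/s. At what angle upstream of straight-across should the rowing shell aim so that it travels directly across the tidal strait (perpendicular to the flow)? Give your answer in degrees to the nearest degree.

To cancel the current, the upstream component of the rowing shell's velocity must equal the flow: 4.8 sin θ = 3.4.
sin θ = 3.4 / 4.8 = 0.7083.
θ = arcsin(0.7083) = 45.099°.

45°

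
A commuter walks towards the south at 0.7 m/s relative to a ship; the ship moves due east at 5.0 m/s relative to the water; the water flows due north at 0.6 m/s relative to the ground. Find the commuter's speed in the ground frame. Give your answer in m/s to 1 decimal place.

5.0 m/s

In east/north components (m/s): commuter relative to ship = (0.000, -0.700); ship relative to water = (5.000, 0.000); water relative to ground = (0.000, 0.600).
Sum = (5.000, -0.100) m/s.
Speed = |(5.000, -0.100)| = 5.001 m/s.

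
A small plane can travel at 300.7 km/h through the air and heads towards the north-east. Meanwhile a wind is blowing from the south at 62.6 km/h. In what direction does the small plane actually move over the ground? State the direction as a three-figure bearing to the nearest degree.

Taking east as x and north as y: velocity relative to the air = (212.627, 212.627) km/h; the air relative to ground = (0.000, 62.600) km/h.
Velocity relative to ground = (212.627, 212.627) + (0.000, 62.600) = (212.627, 275.227) km/h.
Bearing = atan2(212.63, 275.23) = 37.69° clockwise from north.

038°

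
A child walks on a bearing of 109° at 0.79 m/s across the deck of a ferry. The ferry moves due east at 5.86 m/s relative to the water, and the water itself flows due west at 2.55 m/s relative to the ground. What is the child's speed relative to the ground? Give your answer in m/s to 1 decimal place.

4.1 m/s

In east/north components (m/s): child relative to ferry = (0.747, -0.257); ferry relative to water = (5.860, 0.000); water relative to ground = (-2.550, 0.000).
Sum = (4.057, -0.257) m/s.
Speed = |(4.057, -0.257)| = 4.065 m/s.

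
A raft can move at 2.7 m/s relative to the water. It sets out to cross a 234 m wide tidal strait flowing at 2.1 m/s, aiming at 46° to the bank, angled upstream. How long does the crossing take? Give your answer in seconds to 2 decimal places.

The component of the raft's velocity perpendicular to the bank is 2.7 × sin 46° = 1.942 m/s.
The current is parallel to the bank, so it does not affect the crossing time.
Time = 234 / 1.942 = 120.481 s.

120.48 s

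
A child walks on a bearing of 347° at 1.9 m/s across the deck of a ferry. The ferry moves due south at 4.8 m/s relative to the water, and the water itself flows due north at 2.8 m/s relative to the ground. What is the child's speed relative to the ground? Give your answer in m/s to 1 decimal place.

0.5 m/s

In east/north components (m/s): child relative to ferry = (-0.427, 1.851); ferry relative to water = (0.000, -4.800); water relative to ground = (0.000, 2.800).
Sum = (-0.427, -0.149) m/s.
Speed = |(-0.427, -0.149)| = 0.453 m/s.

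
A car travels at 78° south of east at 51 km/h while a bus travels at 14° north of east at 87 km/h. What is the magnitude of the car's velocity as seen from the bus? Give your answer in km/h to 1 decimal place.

Taking east as x and north as y: car velocity = (10.603, -49.886) km/h; bus velocity = (84.416, 21.047) km/h.
Velocity of car relative to bus = (10.603, -49.886) − (84.416, 21.047) = (-73.812, -70.933) km/h.
Magnitude = |(-73.812, -70.933)| = 102.370 km/h.

102.4 km/h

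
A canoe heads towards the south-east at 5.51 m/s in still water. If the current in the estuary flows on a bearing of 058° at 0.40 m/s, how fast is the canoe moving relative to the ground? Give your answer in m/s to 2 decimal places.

5.61 m/s

Taking east as x and north as y: velocity relative to the water = (3.896, -3.896) m/s; the water relative to ground = (0.339, 0.212) m/s.
Velocity relative to ground = (3.896, -3.896) + (0.339, 0.212) = (4.235, -3.684) m/s.
Speed = |(4.235, -3.684)| = 5.614 m/s.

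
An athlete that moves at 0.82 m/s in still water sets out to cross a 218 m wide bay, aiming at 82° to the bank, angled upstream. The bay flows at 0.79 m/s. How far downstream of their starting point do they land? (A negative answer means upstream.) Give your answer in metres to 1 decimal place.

Perpendicular speed = 0.812 m/s; crossing time = 218 / 0.812 = 268.466 s.
Net downstream speed = 0.676 m/s.
Drift = 0.676 × 268.466 = 181.451 m (downstream).

181.5 m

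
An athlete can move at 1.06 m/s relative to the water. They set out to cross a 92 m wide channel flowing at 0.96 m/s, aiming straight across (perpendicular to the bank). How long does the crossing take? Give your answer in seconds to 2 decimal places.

The component of the athlete's velocity perpendicular to the bank is 1.06 m/s.
The current is parallel to the bank, so it does not affect the crossing time.
Time = 92 / 1.060 = 86.792 s.

86.79 s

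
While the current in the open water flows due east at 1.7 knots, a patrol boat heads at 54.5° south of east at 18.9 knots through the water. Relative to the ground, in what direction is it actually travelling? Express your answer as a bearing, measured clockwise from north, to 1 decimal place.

140.5°

Taking east as x and north as y: velocity relative to the water = (10.975, -15.387) knots; the water relative to ground = (1.700, 0.000) knots.
Velocity relative to ground = (10.975, -15.387) + (1.700, 0.000) = (12.675, -15.387) knots.
Bearing = atan2(12.68, -15.39) = 140.52° clockwise from north.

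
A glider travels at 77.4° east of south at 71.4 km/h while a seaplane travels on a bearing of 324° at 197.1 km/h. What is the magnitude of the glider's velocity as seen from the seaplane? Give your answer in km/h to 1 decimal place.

Taking east as x and north as y: glider velocity = (69.680, -15.575) km/h; seaplane velocity = (-115.852, 159.457) km/h.
Velocity of glider relative to seaplane = (69.680, -15.575) − (-115.852, 159.457) = (185.533, -175.033) km/h.
Magnitude = |(185.533, -175.033)| = 255.066 km/h.

255.1 km/h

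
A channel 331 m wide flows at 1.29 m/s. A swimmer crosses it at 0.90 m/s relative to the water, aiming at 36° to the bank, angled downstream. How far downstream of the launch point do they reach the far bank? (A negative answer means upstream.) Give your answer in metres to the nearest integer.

1263 m

Perpendicular speed = 0.529 m/s; crossing time = 331 / 0.529 = 625.701 s.
Net downstream speed = 2.018 m/s.
Drift = 2.018 × 625.701 = 1262.737 m (downstream).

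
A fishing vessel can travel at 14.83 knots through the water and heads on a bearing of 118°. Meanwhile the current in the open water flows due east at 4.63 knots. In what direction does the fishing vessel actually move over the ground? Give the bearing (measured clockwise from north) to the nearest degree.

Taking east as x and north as y: velocity relative to the water = (13.094, -6.962) knots; the water relative to ground = (4.630, 0.000) knots.
Velocity relative to ground = (13.094, -6.962) + (4.630, 0.000) = (17.724, -6.962) knots.
Bearing = atan2(17.72, -6.96) = 111.45° clockwise from north.

111°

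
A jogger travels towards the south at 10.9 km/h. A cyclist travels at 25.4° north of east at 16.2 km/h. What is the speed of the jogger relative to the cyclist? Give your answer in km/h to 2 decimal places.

Taking east as x and north as y: jogger velocity = (0.000, -10.900) km/h; cyclist velocity = (14.634, 6.949) km/h.
Velocity of jogger relative to cyclist = (0.000, -10.900) − (14.634, 6.949) = (-14.634, -17.849) km/h.
Magnitude = |(-14.634, -17.849)| = 23.081 km/h.

23.08 km/h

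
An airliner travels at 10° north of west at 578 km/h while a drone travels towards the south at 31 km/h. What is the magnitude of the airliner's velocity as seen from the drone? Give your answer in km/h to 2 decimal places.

584.18 km/h

Taking east as x and north as y: airliner velocity = (-569.219, 100.369) km/h; drone velocity = (0.000, -31.000) km/h.
Velocity of airliner relative to drone = (-569.219, 100.369) − (0.000, -31.000) = (-569.219, 131.369) km/h.
Magnitude = |(-569.219, 131.369)| = 584.181 km/h.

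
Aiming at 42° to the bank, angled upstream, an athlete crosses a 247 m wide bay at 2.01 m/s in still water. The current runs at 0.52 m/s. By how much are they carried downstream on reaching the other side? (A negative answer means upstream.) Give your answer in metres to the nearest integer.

Perpendicular speed = 1.345 m/s; crossing time = 247 / 1.345 = 183.650 s.
Net downstream speed = -0.974 m/s.
Drift = -0.974 × 183.650 = -178.823 m (upstream).

-179 m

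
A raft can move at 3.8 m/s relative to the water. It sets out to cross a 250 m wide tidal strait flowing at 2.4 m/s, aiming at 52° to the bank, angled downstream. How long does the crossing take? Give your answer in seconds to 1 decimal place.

The component of the raft's velocity perpendicular to the bank is 3.8 × sin 52° = 2.994 m/s.
The flow acts along the bank and has no component across it.
Time = 250 / 2.994 = 83.488 s.

83.5 s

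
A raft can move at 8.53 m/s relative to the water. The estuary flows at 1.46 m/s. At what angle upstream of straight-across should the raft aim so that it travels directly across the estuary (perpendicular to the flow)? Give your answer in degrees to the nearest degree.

To cancel the current, the upstream component of the raft's velocity must equal the flow: 8.53 sin θ = 1.46.
sin θ = 1.46 / 8.53 = 0.1712.
θ = arcsin(0.1712) = 9.855°.

10°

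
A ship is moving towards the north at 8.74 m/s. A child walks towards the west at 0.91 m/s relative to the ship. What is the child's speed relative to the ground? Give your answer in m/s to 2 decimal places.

8.79 m/s

Taking east as x and north as y: ship velocity = (0.000, 8.740) m/s; child velocity relative to ship = (-0.910, 0.000) m/s.
Velocity relative to ground = (0.000, 8.740) + (-0.910, 0.000) = (-0.910, 8.740) m/s.
Speed = |(-0.910, 8.740)| = 8.787 m/s.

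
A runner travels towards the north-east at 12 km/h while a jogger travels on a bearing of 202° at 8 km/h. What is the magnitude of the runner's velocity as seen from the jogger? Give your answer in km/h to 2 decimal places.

Taking east as x and north as y: runner velocity = (8.485, 8.485) km/h; jogger velocity = (-2.997, -7.417) km/h.
Velocity of runner relative to jogger = (8.485, 8.485) − (-2.997, -7.417) = (11.482, 15.903) km/h.
Magnitude = |(11.482, 15.903)| = 19.615 km/h.

19.61 km/h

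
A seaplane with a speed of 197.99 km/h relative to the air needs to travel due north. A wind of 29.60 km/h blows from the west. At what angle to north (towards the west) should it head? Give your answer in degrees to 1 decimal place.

The wind pushes perpendicular to the desired track; the heading must have a component into the wind equal to 29.60 km/h: 197.99 sin θ = 29.60.
sin θ = 0.1495, so θ = 8.598°.

8.6°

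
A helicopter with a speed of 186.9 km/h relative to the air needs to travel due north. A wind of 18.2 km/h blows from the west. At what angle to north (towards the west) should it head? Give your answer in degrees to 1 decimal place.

The wind pushes perpendicular to the desired track; the heading must have a component into the wind equal to 18.2 km/h: 186.9 sin θ = 18.2.
sin θ = 0.0974, so θ = 5.588°.

5.6°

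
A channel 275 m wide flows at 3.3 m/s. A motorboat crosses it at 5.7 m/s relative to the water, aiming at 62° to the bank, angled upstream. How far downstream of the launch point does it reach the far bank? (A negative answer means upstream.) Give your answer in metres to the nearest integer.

Perpendicular speed = 5.033 m/s; crossing time = 275 / 5.033 = 54.642 s.
Net downstream speed = 0.624 m/s.
Drift = 0.624 × 54.642 = 34.097 m (downstream).

34 m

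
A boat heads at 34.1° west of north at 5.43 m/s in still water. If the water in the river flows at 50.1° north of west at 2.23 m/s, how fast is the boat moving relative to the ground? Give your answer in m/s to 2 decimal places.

Taking east as x and north as y: velocity relative to the water = (-3.044, 4.496) m/s; the water relative to ground = (-1.430, 1.711) m/s.
Velocity relative to ground = (-3.044, 4.496) + (-1.430, 1.711) = (-4.475, 6.207) m/s.
Speed = |(-4.475, 6.207)| = 7.652 m/s.

7.65 m/s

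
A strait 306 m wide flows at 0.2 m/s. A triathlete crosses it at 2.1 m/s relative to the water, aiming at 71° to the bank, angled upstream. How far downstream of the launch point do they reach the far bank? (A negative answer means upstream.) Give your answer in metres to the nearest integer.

Perpendicular speed = 1.986 m/s; crossing time = 306 / 1.986 = 154.110 s.
Net downstream speed = -0.484 m/s.
Drift = -0.484 × 154.110 = -74.542 m (upstream).

-75 m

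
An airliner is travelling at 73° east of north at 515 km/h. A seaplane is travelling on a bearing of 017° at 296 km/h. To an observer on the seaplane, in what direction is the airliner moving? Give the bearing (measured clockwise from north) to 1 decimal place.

108.1°

Taking east as x and north as y: airliner velocity = (492.497, 150.571) km/h; seaplane velocity = (86.542, 283.066) km/h.
Velocity of airliner relative to seaplane = (492.497, 150.571) − (86.542, 283.066) = (405.955, -132.495) km/h.
Bearing = atan2(405.95, -132.49) = 108.08° clockwise from north.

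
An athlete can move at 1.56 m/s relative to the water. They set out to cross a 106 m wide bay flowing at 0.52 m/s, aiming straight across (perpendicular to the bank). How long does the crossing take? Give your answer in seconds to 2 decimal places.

67.95 s

The component of the athlete's velocity perpendicular to the bank is 1.56 m/s.
The current is parallel to the bank, so it does not affect the crossing time.
Time = 106 / 1.560 = 67.949 s.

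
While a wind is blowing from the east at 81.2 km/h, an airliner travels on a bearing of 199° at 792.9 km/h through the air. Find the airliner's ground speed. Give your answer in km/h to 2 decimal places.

822.93 km/h

Taking east as x and north as y: velocity relative to the air = (-258.143, -749.702) km/h; the air relative to ground = (-81.200, 0.000) km/h.
Velocity relative to ground = (-258.143, -749.702) + (-81.200, 0.000) = (-339.343, -749.702) km/h.
Speed = |(-339.343, -749.702)| = 822.925 km/h.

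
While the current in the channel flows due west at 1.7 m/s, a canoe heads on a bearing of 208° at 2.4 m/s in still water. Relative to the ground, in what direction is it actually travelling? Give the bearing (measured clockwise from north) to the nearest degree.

233°

Taking east as x and north as y: velocity relative to the water = (-1.127, -2.119) m/s; the water relative to ground = (-1.700, 0.000) m/s.
Velocity relative to ground = (-1.127, -2.119) + (-1.700, 0.000) = (-2.827, -2.119) m/s.
Bearing = atan2(-2.83, -2.12) = 233.14° clockwise from north.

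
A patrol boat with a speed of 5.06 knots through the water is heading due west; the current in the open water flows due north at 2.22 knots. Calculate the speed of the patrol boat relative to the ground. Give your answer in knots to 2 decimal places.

Taking east as x and north as y: velocity relative to the water = (-5.060, 0.000) knots; the water relative to ground = (0.000, 2.220) knots.
Velocity relative to ground = (-5.060, 0.000) + (0.000, 2.220) = (-5.060, 2.220) knots.
Speed = |(-5.060, 2.220)| = 5.526 knots.

5.53 knots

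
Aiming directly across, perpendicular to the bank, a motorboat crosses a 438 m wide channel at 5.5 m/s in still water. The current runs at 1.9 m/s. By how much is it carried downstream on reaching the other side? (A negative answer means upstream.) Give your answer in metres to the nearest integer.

151 m

Perpendicular speed = 5.500 m/s; crossing time = 438 / 5.500 = 79.636 s.
Net downstream speed = 1.900 m/s.
Drift = 1.900 × 79.636 = 151.309 m (downstream).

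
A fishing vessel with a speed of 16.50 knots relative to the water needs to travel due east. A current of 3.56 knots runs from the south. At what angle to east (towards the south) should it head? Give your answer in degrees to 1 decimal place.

12.5°

The current pushes perpendicular to the desired track; the heading must have a component into the current equal to 3.56 knots: 16.50 sin θ = 3.56.
sin θ = 0.2158, so θ = 12.460°.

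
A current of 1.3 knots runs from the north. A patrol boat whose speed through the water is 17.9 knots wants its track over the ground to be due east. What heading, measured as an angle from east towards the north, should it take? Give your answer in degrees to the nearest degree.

The current pushes perpendicular to the desired track; the heading must have a component into the current equal to 1.3 knots: 17.9 sin θ = 1.3.
sin θ = 0.0726, so θ = 4.165°.

4°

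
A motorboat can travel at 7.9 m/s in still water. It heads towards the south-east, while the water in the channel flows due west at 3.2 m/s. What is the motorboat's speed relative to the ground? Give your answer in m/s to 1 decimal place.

6.1 m/s

Taking east as x and north as y: velocity relative to the water = (5.586, -5.586) m/s; the water relative to ground = (-3.200, 0.000) m/s.
Velocity relative to ground = (5.586, -5.586) + (-3.200, 0.000) = (2.386, -5.586) m/s.
Speed = |(2.386, -5.586)| = 6.074 m/s.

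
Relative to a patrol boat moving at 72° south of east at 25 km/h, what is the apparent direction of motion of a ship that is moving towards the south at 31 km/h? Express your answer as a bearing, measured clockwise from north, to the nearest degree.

Taking east as x and north as y: ship velocity = (0.000, -31.000) km/h; patrol boat velocity = (7.725, -23.776) km/h.
Velocity of ship relative to patrol boat = (0.000, -31.000) − (7.725, -23.776) = (-7.725, -7.224) km/h.
Bearing = atan2(-7.73, -7.22) = 226.92° clockwise from north.

227°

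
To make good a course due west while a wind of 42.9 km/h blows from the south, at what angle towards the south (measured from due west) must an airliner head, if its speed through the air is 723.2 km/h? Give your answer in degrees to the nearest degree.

3°

The wind pushes perpendicular to the desired track; the heading must have a component into the wind equal to 42.9 km/h: 723.2 sin θ = 42.9.
sin θ = 0.0593, so θ = 3.401°.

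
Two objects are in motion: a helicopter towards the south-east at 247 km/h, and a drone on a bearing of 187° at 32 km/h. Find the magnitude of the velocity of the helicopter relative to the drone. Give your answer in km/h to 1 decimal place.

228.7 km/h

Taking east as x and north as y: helicopter velocity = (174.655, -174.655) km/h; drone velocity = (-3.900, -31.761) km/h.
Velocity of helicopter relative to drone = (174.655, -174.655) − (-3.900, -31.761) = (178.555, -142.894) km/h.
Magnitude = |(178.555, -142.894)| = 228.693 km/h.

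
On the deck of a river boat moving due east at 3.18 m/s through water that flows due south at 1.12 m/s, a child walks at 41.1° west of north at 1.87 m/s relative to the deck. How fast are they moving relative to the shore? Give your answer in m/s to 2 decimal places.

In east/north components (m/s): child relative to river boat = (-1.229, 1.409); river boat relative to water = (3.180, 0.000); water relative to ground = (0.000, -1.120).
Sum = (1.951, 0.289) m/s.
Speed = |(1.951, 0.289)| = 1.972 m/s.

1.97 m/s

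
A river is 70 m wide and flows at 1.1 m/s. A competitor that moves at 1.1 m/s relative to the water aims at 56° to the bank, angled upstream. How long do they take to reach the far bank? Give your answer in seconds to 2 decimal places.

76.76 s

The component of the competitor's velocity perpendicular to the bank is 1.1 × sin 56° = 0.912 m/s.
Only the cross-stream component determines the crossing time; the current contributes nothing perpendicular to the bank.
Time = 70 / 0.912 = 76.759 s.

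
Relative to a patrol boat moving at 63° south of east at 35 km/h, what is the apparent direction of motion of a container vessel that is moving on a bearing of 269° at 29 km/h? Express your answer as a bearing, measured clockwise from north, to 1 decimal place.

304.4°

Taking east as x and north as y: container vessel velocity = (-28.996, -0.506) km/h; patrol boat velocity = (15.890, -31.185) km/h.
Velocity of container vessel relative to patrol boat = (-28.996, -0.506) − (15.890, -31.185) = (-44.885, 30.679) km/h.
Bearing = atan2(-44.89, 30.68) = 304.35° clockwise from north.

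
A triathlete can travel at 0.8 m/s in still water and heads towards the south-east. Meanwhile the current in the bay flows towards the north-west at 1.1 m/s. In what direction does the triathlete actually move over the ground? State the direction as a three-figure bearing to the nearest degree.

315°

Taking east as x and north as y: velocity relative to the water = (0.566, -0.566) m/s; the water relative to ground = (-0.778, 0.778) m/s.
Velocity relative to ground = (0.566, -0.566) + (-0.778, 0.778) = (-0.212, 0.212) m/s.
Bearing = atan2(-0.21, 0.21) = 315.00° clockwise from north.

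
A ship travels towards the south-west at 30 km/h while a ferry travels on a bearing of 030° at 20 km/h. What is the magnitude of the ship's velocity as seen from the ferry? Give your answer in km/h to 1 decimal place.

49.6 km/h

Taking east as x and north as y: ship velocity = (-21.213, -21.213) km/h; ferry velocity = (10.000, 17.321) km/h.
Velocity of ship relative to ferry = (-21.213, -21.213) − (10.000, 17.321) = (-31.213, -38.534) km/h.
Magnitude = |(-31.213, -38.534)| = 49.589 km/h.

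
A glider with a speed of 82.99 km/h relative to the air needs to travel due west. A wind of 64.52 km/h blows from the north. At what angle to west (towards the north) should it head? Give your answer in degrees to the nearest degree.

The wind pushes perpendicular to the desired track; the heading must have a component into the wind equal to 64.52 km/h: 82.99 sin θ = 64.52.
sin θ = 0.7774, so θ = 51.027°.

51°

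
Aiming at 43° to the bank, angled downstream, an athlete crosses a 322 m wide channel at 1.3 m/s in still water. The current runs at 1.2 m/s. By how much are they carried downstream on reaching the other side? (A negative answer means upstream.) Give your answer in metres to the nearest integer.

Perpendicular speed = 0.887 m/s; crossing time = 322 / 0.887 = 363.186 s.
Net downstream speed = 2.151 m/s.
Drift = 2.151 × 363.186 = 781.126 m (downstream).

781 m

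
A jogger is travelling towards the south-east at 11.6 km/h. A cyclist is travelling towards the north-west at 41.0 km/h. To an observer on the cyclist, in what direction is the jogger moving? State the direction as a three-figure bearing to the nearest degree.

135°

Taking east as x and north as y: jogger velocity = (8.202, -8.202) km/h; cyclist velocity = (-28.991, 28.991) km/h.
Velocity of jogger relative to cyclist = (8.202, -8.202) − (-28.991, 28.991) = (37.194, -37.194) km/h.
Bearing = atan2(37.19, -37.19) = 135.00° clockwise from north.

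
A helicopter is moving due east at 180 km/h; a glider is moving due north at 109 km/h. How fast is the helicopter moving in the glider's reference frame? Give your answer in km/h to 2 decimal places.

210.43 km/h

Taking east as x and north as y: helicopter velocity = (180.000, 0.000) km/h; glider velocity = (0.000, 109.000) km/h.
Velocity of helicopter relative to glider = (180.000, 0.000) − (0.000, 109.000) = (180.000, -109.000) km/h.
Magnitude = |(180.000, -109.000)| = 210.431 km/h.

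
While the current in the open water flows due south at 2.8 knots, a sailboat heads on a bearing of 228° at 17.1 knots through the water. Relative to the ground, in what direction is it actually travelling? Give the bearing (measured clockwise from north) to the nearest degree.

Taking east as x and north as y: velocity relative to the water = (-12.708, -11.442) knots; the water relative to ground = (0.000, -2.800) knots.
Velocity relative to ground = (-12.708, -11.442) + (0.000, -2.800) = (-12.708, -14.242) knots.
Bearing = atan2(-12.71, -14.24) = 221.74° clockwise from north.

222°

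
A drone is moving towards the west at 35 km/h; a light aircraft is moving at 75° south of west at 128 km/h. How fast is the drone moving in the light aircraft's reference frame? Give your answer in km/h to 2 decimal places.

Taking east as x and north as y: drone velocity = (-35.000, 0.000) km/h; light aircraft velocity = (-33.129, -123.639) km/h.
Velocity of drone relative to light aircraft = (-35.000, 0.000) − (-33.129, -123.639) = (-1.871, 123.639) km/h.
Magnitude = |(-1.871, 123.639)| = 123.653 km/h.

123.65 km/h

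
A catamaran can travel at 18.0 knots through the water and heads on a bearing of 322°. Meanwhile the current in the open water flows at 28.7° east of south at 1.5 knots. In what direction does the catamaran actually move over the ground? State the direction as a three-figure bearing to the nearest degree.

321°

Taking east as x and north as y: velocity relative to the water = (-11.082, 14.184) knots; the water relative to ground = (0.720, -1.316) knots.
Velocity relative to ground = (-11.082, 14.184) + (0.720, -1.316) = (-10.362, 12.868) knots.
Bearing = atan2(-10.36, 12.87) = 321.16° clockwise from north.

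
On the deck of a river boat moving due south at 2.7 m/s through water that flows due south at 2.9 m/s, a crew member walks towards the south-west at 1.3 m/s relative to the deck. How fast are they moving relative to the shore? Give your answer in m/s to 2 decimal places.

6.58 m/s

In east/north components (m/s): crew member relative to river boat = (-0.919, -0.919); river boat relative to water = (0.000, -2.700); water relative to ground = (0.000, -2.900).
Sum = (-0.919, -6.519) m/s.
Speed = |(-0.919, -6.519)| = 6.584 m/s.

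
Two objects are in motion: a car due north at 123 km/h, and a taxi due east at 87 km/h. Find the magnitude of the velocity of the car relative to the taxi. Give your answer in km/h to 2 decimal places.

Taking east as x and north as y: car velocity = (0.000, 123.000) km/h; taxi velocity = (87.000, 0.000) km/h.
Velocity of car relative to taxi = (0.000, 123.000) − (87.000, 0.000) = (-87.000, 123.000) km/h.
Magnitude = |(-87.000, 123.000)| = 150.659 km/h.

150.66 km/h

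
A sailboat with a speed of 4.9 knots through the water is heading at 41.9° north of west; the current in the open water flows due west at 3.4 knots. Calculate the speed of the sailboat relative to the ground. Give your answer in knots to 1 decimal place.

7.8 knots

Taking east as x and north as y: velocity relative to the water = (-3.647, 3.272) knots; the water relative to ground = (-3.400, 0.000) knots.
Velocity relative to ground = (-3.647, 3.272) + (-3.400, 0.000) = (-7.047, 3.272) knots.
Speed = |(-7.047, 3.272)| = 7.770 knots.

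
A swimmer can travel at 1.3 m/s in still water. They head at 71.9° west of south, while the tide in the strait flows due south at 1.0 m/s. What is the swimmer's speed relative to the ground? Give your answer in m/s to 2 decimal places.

Taking east as x and north as y: velocity relative to the water = (-1.236, -0.404) m/s; the water relative to ground = (0.000, -1.000) m/s.
Velocity relative to ground = (-1.236, -0.404) + (0.000, -1.000) = (-1.236, -1.404) m/s.
Speed = |(-1.236, -1.404)| = 1.870 m/s.

1.87 m/s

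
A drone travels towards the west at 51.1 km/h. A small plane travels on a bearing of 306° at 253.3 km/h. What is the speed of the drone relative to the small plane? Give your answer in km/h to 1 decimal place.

214.1 km/h

Taking east as x and north as y: drone velocity = (-51.100, 0.000) km/h; small plane velocity = (-204.924, 148.886) km/h.
Velocity of drone relative to small plane = (-51.100, 0.000) − (-204.924, 148.886) = (153.824, -148.886) km/h.
Magnitude = |(153.824, -148.886)| = 214.077 km/h.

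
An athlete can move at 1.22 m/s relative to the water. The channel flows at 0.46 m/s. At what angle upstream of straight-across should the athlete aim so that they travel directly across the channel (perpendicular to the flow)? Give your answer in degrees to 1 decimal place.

22.2°

To cancel the current, the upstream component of the athlete's velocity must equal the flow: 1.22 sin θ = 0.46.
sin θ = 0.46 / 1.22 = 0.3770.
θ = arcsin(0.3770) = 22.151°.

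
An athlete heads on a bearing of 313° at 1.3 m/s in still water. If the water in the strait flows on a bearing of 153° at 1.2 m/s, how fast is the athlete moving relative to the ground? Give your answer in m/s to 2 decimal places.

0.45 m/s

Taking east as x and north as y: velocity relative to the water = (-0.951, 0.887) m/s; the water relative to ground = (0.545, -1.069) m/s.
Velocity relative to ground = (-0.951, 0.887) + (0.545, -1.069) = (-0.406, -0.183) m/s.
Speed = |(-0.406, -0.183)| = 0.445 m/s.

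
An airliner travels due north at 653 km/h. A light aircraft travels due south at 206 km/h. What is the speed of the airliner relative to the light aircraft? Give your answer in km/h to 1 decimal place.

Taking east as x and north as y: airliner velocity = (0.000, 653.000) km/h; light aircraft velocity = (0.000, -206.000) km/h.
Velocity of airliner relative to light aircraft = (0.000, 653.000) − (0.000, -206.000) = (0.000, 859.000) km/h.
Magnitude = |(0.000, 859.000)| = 859.000 km/h.

859.0 km/h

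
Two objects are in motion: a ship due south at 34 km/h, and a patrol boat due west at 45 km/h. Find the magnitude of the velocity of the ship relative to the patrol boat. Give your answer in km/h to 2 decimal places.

56.40 km/h

Taking east as x and north as y: ship velocity = (0.000, -34.000) km/h; patrol boat velocity = (-45.000, 0.000) km/h.
Velocity of ship relative to patrol boat = (0.000, -34.000) − (-45.000, 0.000) = (45.000, -34.000) km/h.
Magnitude = |(45.000, -34.000)| = 56.400 km/h.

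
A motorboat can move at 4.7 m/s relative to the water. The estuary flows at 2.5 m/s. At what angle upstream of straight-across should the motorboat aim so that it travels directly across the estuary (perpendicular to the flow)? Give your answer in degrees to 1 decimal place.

32.1°

To cancel the current, the upstream component of the motorboat's velocity must equal the flow: 4.7 sin θ = 2.5.
sin θ = 2.5 / 4.7 = 0.5319.
θ = arcsin(0.5319) = 32.135°.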